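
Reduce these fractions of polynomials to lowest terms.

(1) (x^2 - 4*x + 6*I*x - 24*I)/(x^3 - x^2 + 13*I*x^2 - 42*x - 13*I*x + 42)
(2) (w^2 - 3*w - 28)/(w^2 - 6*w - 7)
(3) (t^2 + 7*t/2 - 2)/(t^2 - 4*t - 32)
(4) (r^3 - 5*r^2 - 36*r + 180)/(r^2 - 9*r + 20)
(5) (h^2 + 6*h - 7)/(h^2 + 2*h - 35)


(1) = (x - 4)/(x^2 + x*(-1 + 7*I) - 7*I)
(2) = (w + 4)/(w + 1)
(3) = (2*t - 1)/(2*t - 16)
(4) = (r^2 - 36)/(r - 4)
(5) = (h - 1)/(h - 5)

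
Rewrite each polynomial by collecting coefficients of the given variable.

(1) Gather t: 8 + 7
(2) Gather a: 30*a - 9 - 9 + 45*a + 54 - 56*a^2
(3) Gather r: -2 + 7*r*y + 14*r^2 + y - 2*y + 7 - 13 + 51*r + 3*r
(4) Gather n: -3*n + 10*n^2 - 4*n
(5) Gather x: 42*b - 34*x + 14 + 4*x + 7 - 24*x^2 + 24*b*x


(1) = 15
(2) = -56*a^2 + 75*a + 36
(3) = 14*r^2 + r*(7*y + 54) - y - 8
(4) = 10*n^2 - 7*n
(5) = 42*b - 24*x^2 + x*(24*b - 30) + 21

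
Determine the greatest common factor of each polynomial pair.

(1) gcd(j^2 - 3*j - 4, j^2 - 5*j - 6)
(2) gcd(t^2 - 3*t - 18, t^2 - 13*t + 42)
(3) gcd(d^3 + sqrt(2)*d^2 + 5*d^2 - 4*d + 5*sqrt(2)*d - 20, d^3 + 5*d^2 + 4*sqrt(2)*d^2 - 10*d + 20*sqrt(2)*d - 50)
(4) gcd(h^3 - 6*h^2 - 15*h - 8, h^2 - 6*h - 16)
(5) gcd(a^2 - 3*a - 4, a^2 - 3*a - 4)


(1) = gcd((j - 4)*(j + 1), (j - 6)*(j + 1)) = j + 1
(2) = t - 6
(3) = d^2 + d*(5 - sqrt(2)) - 5*sqrt(2)
(4) = h - 8
(5) = a^2 - 3*a - 4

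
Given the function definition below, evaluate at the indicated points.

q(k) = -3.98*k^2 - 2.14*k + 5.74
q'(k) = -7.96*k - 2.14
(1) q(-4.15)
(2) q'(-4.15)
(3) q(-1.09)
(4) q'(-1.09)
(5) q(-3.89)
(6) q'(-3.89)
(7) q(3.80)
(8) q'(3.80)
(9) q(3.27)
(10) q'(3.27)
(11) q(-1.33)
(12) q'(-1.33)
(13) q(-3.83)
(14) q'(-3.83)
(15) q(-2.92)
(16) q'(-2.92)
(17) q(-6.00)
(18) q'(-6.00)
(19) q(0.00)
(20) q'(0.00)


(1) = -53.92
(2) = 30.89
(3) = 3.34
(4) = 6.54
(5) = -46.16
(6) = 28.82
(7) = -59.86
(8) = -32.39
(9) = -43.82
(10) = -28.17
(11) = 1.55
(12) = 8.45
(13) = -44.45
(14) = 28.35
(15) = -21.95
(16) = 21.10
(17) = -124.70
(18) = 45.62
(19) = 5.74
(20) = -2.14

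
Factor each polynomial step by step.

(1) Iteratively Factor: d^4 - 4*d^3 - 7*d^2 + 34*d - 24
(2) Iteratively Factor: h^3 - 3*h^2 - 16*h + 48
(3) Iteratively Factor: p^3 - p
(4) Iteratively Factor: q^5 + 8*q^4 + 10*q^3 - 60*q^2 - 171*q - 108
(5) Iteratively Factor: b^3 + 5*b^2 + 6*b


(1) = (d - 2)*(d^3 - 2*d^2 - 11*d + 12) = (d - 4)*(d - 2)*(d^2 + 2*d - 3) = (d - 4)*(d - 2)*(d + 3)*(d - 1)
(2) = (h - 4)*(h^2 + h - 12) = (h - 4)*(h + 4)*(h - 3)
(3) = (p - 1)*(p^2 + p) = (p - 1)*(p + 1)*(p)
(4) = (q + 1)*(q^4 + 7*q^3 + 3*q^2 - 63*q - 108) = (q + 1)*(q + 4)*(q^3 + 3*q^2 - 9*q - 27) = (q - 3)*(q + 1)*(q + 4)*(q^2 + 6*q + 9) = (q - 3)*(q + 1)*(q + 3)*(q + 4)*(q + 3)
(5) = (b)*(b^2 + 5*b + 6) = b*(b + 2)*(b + 3)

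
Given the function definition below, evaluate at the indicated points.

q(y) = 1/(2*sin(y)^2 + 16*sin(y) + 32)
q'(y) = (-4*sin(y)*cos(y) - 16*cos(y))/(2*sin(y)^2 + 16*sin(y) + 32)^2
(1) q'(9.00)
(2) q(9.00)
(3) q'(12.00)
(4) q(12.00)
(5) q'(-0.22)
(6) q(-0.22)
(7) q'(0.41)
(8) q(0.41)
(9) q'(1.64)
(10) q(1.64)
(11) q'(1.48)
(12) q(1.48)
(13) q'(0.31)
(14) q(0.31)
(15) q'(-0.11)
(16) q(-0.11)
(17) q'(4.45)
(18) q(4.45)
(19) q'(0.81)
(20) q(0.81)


(1) = 0.01
(2) = 0.03
(3) = -0.02
(4) = 0.04
(5) = -0.02
(6) = 0.03
(7) = -0.01
(8) = 0.03
(9) = 0.00
(10) = 0.02
(11) = -0.00
(12) = 0.02
(13) = -0.01
(14) = 0.03
(15) = -0.02
(16) = 0.03
(17) = 0.01
(18) = 0.05
(19) = -0.01
(20) = 0.02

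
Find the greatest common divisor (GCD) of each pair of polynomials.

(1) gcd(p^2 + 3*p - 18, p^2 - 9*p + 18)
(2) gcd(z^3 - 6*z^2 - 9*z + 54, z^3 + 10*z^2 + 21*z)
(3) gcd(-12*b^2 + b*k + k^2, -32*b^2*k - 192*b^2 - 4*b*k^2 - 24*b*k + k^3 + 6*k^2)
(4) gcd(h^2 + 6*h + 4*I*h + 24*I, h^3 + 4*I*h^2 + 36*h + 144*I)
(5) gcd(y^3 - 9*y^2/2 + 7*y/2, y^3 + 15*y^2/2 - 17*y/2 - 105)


(1) = p - 3
(2) = gcd((z - 6)*(z - 3)*(z + 3), z*(z + 3)*(z + 7)) = z + 3
(3) = 4*b + k
(4) = gcd((h + 6)*(h + 4*I), (h - 6*I)*(h + 4*I)*(h + 6*I)) = h + 4*I
(5) = y - 7/2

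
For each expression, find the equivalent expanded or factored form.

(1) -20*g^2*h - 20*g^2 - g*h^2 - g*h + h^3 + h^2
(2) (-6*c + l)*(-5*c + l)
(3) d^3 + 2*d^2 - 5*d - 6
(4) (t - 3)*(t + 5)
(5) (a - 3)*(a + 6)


(1) = (-5*g + h)*(4*g + h)*(h + 1)
(2) = 30*c^2 - 11*c*l + l^2
(3) = (d - 2)*(d + 1)*(d + 3)
(4) = t^2 + 2*t - 15
(5) = a^2 + 3*a - 18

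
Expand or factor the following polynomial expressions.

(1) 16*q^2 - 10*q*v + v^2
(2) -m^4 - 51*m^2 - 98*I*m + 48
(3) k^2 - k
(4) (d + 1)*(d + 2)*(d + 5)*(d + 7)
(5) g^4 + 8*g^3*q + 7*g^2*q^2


(1) = (-8*q + v)*(-2*q + v)
(2) = (m - 8*I)*(m + 6*I)*(-I*m + 1)^2
(3) = k*(k - 1)
(4) = d^4 + 15*d^3 + 73*d^2 + 129*d + 70
(5) = g^2*(g + q)*(g + 7*q)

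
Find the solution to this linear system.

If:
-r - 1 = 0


Then:
r = -1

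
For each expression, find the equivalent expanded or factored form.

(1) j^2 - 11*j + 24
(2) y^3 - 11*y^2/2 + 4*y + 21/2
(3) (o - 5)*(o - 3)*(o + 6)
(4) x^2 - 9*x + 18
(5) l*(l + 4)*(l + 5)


(1) = (j - 8)*(j - 3)
(2) = (y - 7/2)*(y - 3)*(y + 1)
(3) = o^3 - 2*o^2 - 33*o + 90
(4) = (x - 6)*(x - 3)
(5) = l^3 + 9*l^2 + 20*l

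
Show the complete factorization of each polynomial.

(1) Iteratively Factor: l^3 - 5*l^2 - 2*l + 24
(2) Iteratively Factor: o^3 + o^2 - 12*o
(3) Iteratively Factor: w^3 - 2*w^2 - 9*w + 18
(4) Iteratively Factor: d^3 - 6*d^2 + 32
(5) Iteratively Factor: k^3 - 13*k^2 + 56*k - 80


(1) = (l + 2)*(l^2 - 7*l + 12) = (l - 4)*(l + 2)*(l - 3)
(2) = (o)*(o^2 + o - 12) = o*(o - 3)*(o + 4)
(3) = (w + 3)*(w^2 - 5*w + 6) = (w - 2)*(w + 3)*(w - 3)
(4) = (d - 4)*(d^2 - 2*d - 8) = (d - 4)^2*(d + 2)
(5) = (k - 5)*(k^2 - 8*k + 16) = (k - 5)*(k - 4)*(k - 4)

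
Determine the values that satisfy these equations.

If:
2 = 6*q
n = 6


Then:
n = 6
q = 1/3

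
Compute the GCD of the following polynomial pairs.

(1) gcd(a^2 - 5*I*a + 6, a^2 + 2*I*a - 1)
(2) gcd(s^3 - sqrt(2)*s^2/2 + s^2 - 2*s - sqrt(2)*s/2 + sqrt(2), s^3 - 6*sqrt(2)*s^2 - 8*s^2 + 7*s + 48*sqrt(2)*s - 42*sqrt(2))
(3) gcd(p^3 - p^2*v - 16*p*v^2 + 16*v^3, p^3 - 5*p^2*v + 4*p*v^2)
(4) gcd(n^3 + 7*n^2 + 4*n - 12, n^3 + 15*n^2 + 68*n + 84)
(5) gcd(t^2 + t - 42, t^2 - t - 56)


(1) = gcd((a - 6*I)*(a + I), (a + I)^2) = a + I
(2) = s - 1
(3) = p^2 - 5*p*v + 4*v^2
(4) = n^2 + 8*n + 12
(5) = t + 7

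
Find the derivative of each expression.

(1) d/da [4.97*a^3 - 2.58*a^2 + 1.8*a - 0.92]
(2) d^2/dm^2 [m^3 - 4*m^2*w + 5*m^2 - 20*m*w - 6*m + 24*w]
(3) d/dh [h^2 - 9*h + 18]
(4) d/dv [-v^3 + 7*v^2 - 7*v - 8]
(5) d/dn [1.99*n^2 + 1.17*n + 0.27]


(1) = 14.91*a^2 - 5.16*a + 1.8
(2) = 6*m - 8*w + 10
(3) = 2*h - 9
(4) = -3*v^2 + 14*v - 7
(5) = 3.98*n + 1.17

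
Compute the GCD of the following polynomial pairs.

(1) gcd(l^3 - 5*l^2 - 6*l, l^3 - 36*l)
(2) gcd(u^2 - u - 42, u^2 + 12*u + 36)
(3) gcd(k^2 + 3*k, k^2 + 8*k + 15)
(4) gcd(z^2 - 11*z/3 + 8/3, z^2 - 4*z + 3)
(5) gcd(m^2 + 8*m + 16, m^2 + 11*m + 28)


(1) = l^2 - 6*l
(2) = u + 6
(3) = gcd(k*(k + 3), (k + 3)*(k + 5)) = k + 3
(4) = gcd((z - 8/3)*(z - 1), (z - 3)*(z - 1)) = z - 1
(5) = gcd((m + 4)^2, (m + 4)*(m + 7)) = m + 4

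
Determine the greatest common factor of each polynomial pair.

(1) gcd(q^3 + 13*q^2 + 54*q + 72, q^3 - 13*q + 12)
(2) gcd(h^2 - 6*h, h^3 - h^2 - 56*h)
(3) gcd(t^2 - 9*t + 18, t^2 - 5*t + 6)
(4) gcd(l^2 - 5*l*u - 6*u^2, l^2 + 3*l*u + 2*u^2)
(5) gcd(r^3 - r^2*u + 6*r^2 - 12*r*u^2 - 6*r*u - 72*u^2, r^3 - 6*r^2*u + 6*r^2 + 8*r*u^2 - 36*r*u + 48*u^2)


(1) = gcd((q + 3)*(q + 4)*(q + 6), (q - 3)*(q - 1)*(q + 4)) = q + 4
(2) = h
(3) = gcd((t - 6)*(t - 3), (t - 3)*(t - 2)) = t - 3
(4) = gcd((l - 6*u)*(l + u), (l + u)*(l + 2*u)) = l + u
(5) = r^2 - 4*r*u + 6*r - 24*u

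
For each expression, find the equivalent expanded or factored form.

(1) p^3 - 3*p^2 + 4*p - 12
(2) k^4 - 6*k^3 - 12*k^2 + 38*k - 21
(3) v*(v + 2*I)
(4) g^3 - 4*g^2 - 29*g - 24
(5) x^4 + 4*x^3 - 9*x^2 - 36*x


(1) = (p - 3)*(p - 2*I)*(p + 2*I)
(2) = (k - 7)*(k - 1)^2*(k + 3)
(3) = v^2 + 2*I*v
(4) = (g - 8)*(g + 1)*(g + 3)
(5) = x*(x - 3)*(x + 3)*(x + 4)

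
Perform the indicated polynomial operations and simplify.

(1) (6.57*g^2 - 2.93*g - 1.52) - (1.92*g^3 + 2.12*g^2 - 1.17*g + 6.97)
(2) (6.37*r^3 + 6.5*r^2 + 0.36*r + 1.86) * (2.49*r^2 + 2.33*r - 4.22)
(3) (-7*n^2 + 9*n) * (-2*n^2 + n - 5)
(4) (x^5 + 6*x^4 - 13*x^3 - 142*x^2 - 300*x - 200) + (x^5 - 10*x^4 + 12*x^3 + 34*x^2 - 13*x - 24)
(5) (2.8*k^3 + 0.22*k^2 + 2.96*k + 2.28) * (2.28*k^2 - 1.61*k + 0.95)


(1) = -1.92*g^3 + 4.45*g^2 - 1.76*g - 8.49
(2) = 15.8613*r^5 + 31.0271*r^4 - 10.84*r^3 - 21.9598*r^2 + 2.8146*r - 7.8492
(3) = 14*n^4 - 25*n^3 + 44*n^2 - 45*n
(4) = 2*x^5 - 4*x^4 - x^3 - 108*x^2 - 313*x - 224
(5) = 6.384*k^5 - 4.0064*k^4 + 9.0546*k^3 + 0.6418*k^2 - 0.8588*k + 2.166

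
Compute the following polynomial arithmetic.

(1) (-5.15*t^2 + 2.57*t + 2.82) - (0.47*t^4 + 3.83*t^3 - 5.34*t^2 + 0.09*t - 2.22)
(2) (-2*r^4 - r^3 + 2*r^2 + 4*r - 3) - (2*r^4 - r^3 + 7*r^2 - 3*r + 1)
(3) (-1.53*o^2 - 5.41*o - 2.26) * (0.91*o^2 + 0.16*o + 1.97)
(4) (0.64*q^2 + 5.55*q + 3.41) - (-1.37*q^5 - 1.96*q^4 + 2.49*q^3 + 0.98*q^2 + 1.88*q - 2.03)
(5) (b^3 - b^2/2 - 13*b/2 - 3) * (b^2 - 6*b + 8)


(1) = -0.47*t^4 - 3.83*t^3 + 0.19*t^2 + 2.48*t + 5.04
(2) = -4*r^4 - 5*r^2 + 7*r - 4
(3) = -1.3923*o^4 - 5.1679*o^3 - 5.9363*o^2 - 11.0193*o - 4.4522
(4) = 1.37*q^5 + 1.96*q^4 - 2.49*q^3 - 0.34*q^2 + 3.67*q + 5.44
(5) = b^5 - 13*b^4/2 + 9*b^3/2 + 32*b^2 - 34*b - 24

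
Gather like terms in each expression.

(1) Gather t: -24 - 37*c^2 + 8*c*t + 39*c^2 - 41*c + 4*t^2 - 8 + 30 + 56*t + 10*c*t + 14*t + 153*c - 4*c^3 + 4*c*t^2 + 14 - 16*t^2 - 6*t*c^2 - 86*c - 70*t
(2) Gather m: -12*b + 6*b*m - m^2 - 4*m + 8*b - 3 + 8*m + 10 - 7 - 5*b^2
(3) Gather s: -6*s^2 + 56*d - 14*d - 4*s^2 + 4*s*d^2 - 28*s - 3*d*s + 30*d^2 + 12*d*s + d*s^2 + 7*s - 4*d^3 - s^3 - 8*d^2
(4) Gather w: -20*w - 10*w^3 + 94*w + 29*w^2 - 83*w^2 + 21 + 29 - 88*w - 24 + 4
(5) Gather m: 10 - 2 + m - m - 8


(1) = -4*c^3 + 2*c^2 + 26*c + t^2*(4*c - 12) + t*(-6*c^2 + 18*c) + 12
(2) = -5*b^2 - 4*b - m^2 + m*(6*b + 4)
(3) = -4*d^3 + 22*d^2 + 42*d - s^3 + s^2*(d - 10) + s*(4*d^2 + 9*d - 21)
(4) = -10*w^3 - 54*w^2 - 14*w + 30
(5) = 0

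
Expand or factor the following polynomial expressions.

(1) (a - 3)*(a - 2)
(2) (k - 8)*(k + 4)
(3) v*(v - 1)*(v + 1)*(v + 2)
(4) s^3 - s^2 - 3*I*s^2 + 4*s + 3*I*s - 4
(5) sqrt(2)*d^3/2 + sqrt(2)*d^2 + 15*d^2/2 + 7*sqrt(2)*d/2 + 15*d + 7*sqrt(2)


(1) = a^2 - 5*a + 6
(2) = k^2 - 4*k - 32
(3) = v^4 + 2*v^3 - v^2 - 2*v
(4) = (s - 1)*(s - 4*I)*(s + I)
(5) = (d + 2)*(d + 7*sqrt(2))*(sqrt(2)*d/2 + 1/2)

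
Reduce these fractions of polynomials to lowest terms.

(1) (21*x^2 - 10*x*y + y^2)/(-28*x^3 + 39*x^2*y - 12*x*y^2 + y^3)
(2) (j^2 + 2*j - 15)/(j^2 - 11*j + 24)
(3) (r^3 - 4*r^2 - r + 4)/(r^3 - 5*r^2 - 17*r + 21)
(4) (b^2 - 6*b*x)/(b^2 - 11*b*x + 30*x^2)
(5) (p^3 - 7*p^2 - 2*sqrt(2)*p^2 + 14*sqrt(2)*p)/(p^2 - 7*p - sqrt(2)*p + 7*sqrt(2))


(1) = (-3*x + y)/(4*x^2 - 5*x*y + y^2)
(2) = (j + 5)/(j - 8)
(3) = (r^2 - 3*r - 4)/(r^2 - 4*r - 21)
(4) = -b/(-b + 5*x)
(5) = (p^2 - 2*sqrt(2)*p)/(p - sqrt(2))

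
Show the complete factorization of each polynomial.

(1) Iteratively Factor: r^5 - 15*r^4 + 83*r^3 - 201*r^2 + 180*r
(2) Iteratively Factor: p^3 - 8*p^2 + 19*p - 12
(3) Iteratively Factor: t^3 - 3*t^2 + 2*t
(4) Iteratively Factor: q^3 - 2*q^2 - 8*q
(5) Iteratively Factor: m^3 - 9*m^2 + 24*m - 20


(1) = (r - 3)*(r^4 - 12*r^3 + 47*r^2 - 60*r) = (r - 4)*(r - 3)*(r^3 - 8*r^2 + 15*r) = (r - 4)*(r - 3)^2*(r^2 - 5*r) = (r - 5)*(r - 4)*(r - 3)^2*(r)
(2) = (p - 3)*(p^2 - 5*p + 4) = (p - 4)*(p - 3)*(p - 1)
(3) = (t - 1)*(t^2 - 2*t) = (t - 2)*(t - 1)*(t)
(4) = (q + 2)*(q^2 - 4*q) = (q - 4)*(q + 2)*(q)
(5) = (m - 2)*(m^2 - 7*m + 10) = (m - 5)*(m - 2)*(m - 2)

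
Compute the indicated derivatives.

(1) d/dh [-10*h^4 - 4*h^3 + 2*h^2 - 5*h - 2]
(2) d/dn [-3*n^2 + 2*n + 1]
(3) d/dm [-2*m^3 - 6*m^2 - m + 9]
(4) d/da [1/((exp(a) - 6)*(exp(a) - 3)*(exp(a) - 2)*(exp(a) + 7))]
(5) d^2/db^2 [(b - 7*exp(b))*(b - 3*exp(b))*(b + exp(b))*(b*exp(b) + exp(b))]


(1) = -40*h^3 - 12*h^2 + 4*h - 5
(2) = 2 - 6*n
(3) = -6*m^2 - 12*m - 1
(4) = (-4*exp(3*a) + 12*exp(2*a) + 82*exp(a) - 216)*exp(a)/(exp(8*a) - 8*exp(7*a) - 66*exp(6*a) + 760*exp(5*a) - 551*exp(4*a) - 15696*exp(3*a) + 67320*exp(2*a) - 108864*exp(a) + 63504)
(5) = (b^4 - 36*b^3*exp(b) + 9*b^3 + 99*b^2*exp(2*b) - 144*b^2*exp(b) + 18*b^2 + 336*b*exp(3*b) + 231*b*exp(2*b) - 126*b*exp(b) + 6*b + 504*exp(3*b) + 88*exp(2*b) - 18*exp(b))*exp(b)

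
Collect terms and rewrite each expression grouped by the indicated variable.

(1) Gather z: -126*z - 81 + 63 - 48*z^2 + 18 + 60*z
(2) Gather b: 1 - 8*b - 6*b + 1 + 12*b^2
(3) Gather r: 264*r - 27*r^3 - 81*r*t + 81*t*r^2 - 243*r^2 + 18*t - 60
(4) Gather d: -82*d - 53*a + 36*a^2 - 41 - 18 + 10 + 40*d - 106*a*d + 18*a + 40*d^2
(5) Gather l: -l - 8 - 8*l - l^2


(1) = -48*z^2 - 66*z
(2) = 12*b^2 - 14*b + 2
(3) = -27*r^3 + r^2*(81*t - 243) + r*(264 - 81*t) + 18*t - 60
(4) = 36*a^2 - 35*a + 40*d^2 + d*(-106*a - 42) - 49
(5) = -l^2 - 9*l - 8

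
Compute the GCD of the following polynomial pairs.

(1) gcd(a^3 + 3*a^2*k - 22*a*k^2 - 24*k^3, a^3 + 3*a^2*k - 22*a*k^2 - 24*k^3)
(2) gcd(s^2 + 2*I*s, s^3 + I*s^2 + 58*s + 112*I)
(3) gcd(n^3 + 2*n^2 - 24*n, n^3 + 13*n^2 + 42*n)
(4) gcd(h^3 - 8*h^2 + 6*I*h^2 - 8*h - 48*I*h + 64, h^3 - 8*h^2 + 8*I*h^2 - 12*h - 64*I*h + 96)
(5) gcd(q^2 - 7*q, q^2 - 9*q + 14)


(1) = a^3 + 3*a^2*k - 22*a*k^2 - 24*k^3
(2) = gcd(s*(s + 2*I), (s - 8*I)*(s + 2*I)*(s + 7*I)) = s + 2*I
(3) = gcd(n*(n - 4)*(n + 6), n*(n + 6)*(n + 7)) = n^2 + 6*n
(4) = h^2 + h*(-8 + 2*I) - 16*I
(5) = q - 7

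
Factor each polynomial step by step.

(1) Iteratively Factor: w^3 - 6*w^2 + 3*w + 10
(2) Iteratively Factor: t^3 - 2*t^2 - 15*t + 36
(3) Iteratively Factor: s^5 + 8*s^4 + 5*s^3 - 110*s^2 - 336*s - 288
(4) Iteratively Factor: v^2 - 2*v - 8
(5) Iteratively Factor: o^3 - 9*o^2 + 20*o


(1) = (w + 1)*(w^2 - 7*w + 10) = (w - 2)*(w + 1)*(w - 5)
(2) = (t - 3)*(t^2 + t - 12) = (t - 3)*(t + 4)*(t - 3)
(3) = (s + 2)*(s^4 + 6*s^3 - 7*s^2 - 96*s - 144) = (s - 4)*(s + 2)*(s^3 + 10*s^2 + 33*s + 36) = (s - 4)*(s + 2)*(s + 3)*(s^2 + 7*s + 12) = (s - 4)*(s + 2)*(s + 3)^2*(s + 4)
(4) = (v - 4)*(v + 2)
(5) = (o - 5)*(o^2 - 4*o) = (o - 5)*(o - 4)*(o)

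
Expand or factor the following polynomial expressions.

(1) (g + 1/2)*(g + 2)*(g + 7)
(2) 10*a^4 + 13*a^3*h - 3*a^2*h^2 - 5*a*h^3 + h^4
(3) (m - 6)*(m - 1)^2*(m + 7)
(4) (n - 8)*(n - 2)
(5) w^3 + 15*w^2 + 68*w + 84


(1) = g^3 + 19*g^2/2 + 37*g/2 + 7
(2) = (-5*a + h)*(-2*a + h)*(a + h)^2
(3) = m^4 - m^3 - 43*m^2 + 85*m - 42
(4) = n^2 - 10*n + 16
(5) = (w + 2)*(w + 6)*(w + 7)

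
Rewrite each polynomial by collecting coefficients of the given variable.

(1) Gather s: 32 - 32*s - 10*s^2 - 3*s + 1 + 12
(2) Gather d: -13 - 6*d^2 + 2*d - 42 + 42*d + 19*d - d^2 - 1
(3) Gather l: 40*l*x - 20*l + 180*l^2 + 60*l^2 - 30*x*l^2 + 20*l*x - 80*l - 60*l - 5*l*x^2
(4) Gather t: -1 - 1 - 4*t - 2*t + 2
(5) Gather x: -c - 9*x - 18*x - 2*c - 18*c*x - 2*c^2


(1) = -10*s^2 - 35*s + 45
(2) = -7*d^2 + 63*d - 56
(3) = l^2*(240 - 30*x) + l*(-5*x^2 + 60*x - 160)
(4) = -6*t
(5) = -2*c^2 - 3*c + x*(-18*c - 27)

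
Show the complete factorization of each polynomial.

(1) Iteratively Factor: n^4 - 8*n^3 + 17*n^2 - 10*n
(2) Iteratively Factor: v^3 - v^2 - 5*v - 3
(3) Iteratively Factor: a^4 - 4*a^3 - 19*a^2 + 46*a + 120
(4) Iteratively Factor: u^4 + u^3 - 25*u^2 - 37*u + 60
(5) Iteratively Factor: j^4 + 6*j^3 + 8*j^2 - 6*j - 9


(1) = (n)*(n^3 - 8*n^2 + 17*n - 10) = n*(n - 5)*(n^2 - 3*n + 2) = n*(n - 5)*(n - 2)*(n - 1)
(2) = (v + 1)*(v^2 - 2*v - 3) = (v + 1)^2*(v - 3)
(3) = (a - 5)*(a^3 + a^2 - 14*a - 24) = (a - 5)*(a + 3)*(a^2 - 2*a - 8) = (a - 5)*(a + 2)*(a + 3)*(a - 4)
(4) = (u - 5)*(u^3 + 6*u^2 + 5*u - 12) = (u - 5)*(u - 1)*(u^2 + 7*u + 12) = (u - 5)*(u - 1)*(u + 3)*(u + 4)
(5) = (j - 1)*(j^3 + 7*j^2 + 15*j + 9) = (j - 1)*(j + 3)*(j^2 + 4*j + 3) = (j - 1)*(j + 1)*(j + 3)*(j + 3)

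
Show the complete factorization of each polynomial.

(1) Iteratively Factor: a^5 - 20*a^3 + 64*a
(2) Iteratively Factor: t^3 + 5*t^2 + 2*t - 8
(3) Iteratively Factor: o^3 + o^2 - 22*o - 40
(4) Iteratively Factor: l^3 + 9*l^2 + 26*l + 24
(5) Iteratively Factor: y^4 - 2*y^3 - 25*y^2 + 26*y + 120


(1) = (a + 2)*(a^4 - 2*a^3 - 16*a^2 + 32*a) = a*(a + 2)*(a^3 - 2*a^2 - 16*a + 32) = a*(a - 4)*(a + 2)*(a^2 + 2*a - 8) = a*(a - 4)*(a + 2)*(a + 4)*(a - 2)
(2) = (t + 4)*(t^2 + t - 2) = (t - 1)*(t + 4)*(t + 2)
(3) = (o + 4)*(o^2 - 3*o - 10) = (o - 5)*(o + 4)*(o + 2)
(4) = (l + 2)*(l^2 + 7*l + 12) = (l + 2)*(l + 4)*(l + 3)
(5) = (y - 5)*(y^3 + 3*y^2 - 10*y - 24) = (y - 5)*(y - 3)*(y^2 + 6*y + 8) = (y - 5)*(y - 3)*(y + 2)*(y + 4)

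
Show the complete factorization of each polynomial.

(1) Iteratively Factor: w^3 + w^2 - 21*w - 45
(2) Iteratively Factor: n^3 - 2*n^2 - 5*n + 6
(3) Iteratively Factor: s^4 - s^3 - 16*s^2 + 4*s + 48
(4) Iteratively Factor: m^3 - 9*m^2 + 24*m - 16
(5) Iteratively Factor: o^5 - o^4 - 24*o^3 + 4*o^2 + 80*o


(1) = (w + 3)*(w^2 - 2*w - 15) = (w + 3)^2*(w - 5)
(2) = (n - 3)*(n^2 + n - 2) = (n - 3)*(n - 1)*(n + 2)
(3) = (s - 2)*(s^3 + s^2 - 14*s - 24) = (s - 2)*(s + 3)*(s^2 - 2*s - 8) = (s - 4)*(s - 2)*(s + 3)*(s + 2)
(4) = (m - 4)*(m^2 - 5*m + 4) = (m - 4)^2*(m - 1)
(5) = (o - 2)*(o^4 + o^3 - 22*o^2 - 40*o) = o*(o - 2)*(o^3 + o^2 - 22*o - 40) = o*(o - 2)*(o + 2)*(o^2 - o - 20) = o*(o - 5)*(o - 2)*(o + 2)*(o + 4)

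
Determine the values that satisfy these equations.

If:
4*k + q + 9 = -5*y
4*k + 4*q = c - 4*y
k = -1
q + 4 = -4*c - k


Then:
c = -88/69
k = -1
q = 145/69
y = -98/69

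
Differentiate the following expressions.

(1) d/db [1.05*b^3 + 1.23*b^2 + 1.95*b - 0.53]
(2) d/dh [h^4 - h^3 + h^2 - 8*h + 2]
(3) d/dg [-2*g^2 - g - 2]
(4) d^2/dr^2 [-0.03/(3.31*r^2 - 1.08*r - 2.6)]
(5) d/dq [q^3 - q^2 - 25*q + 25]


(1) = 3.15*b^2 + 2.46*b + 1.95
(2) = 4*h^3 - 3*h^2 + 2*h - 8
(3) = -4*g - 1
(4) = (-0.657366*r^2 + 0.214488*r + 0.03*(6.62*r - 1.08)*(13.24*r - 2.16) + 0.51636)/(-3.31*r^2 + 1.08*r + 2.6)^3
(5) = 3*q^2 - 2*q - 25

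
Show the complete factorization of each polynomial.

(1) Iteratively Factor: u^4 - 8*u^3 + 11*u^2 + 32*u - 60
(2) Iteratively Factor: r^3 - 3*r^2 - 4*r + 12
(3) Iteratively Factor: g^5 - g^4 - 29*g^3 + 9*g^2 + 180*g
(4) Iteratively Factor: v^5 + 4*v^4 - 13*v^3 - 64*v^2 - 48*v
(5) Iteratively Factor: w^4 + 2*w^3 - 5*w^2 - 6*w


(1) = (u + 2)*(u^3 - 10*u^2 + 31*u - 30) = (u - 5)*(u + 2)*(u^2 - 5*u + 6) = (u - 5)*(u - 3)*(u + 2)*(u - 2)
(2) = (r + 2)*(r^2 - 5*r + 6) = (r - 3)*(r + 2)*(r - 2)
(3) = (g)*(g^4 - g^3 - 29*g^2 + 9*g + 180) = g*(g - 3)*(g^3 + 2*g^2 - 23*g - 60) = g*(g - 3)*(g + 3)*(g^2 - g - 20) = g*(g - 3)*(g + 3)*(g + 4)*(g - 5)
(4) = (v - 4)*(v^4 + 8*v^3 + 19*v^2 + 12*v) = (v - 4)*(v + 4)*(v^3 + 4*v^2 + 3*v) = (v - 4)*(v + 3)*(v + 4)*(v^2 + v) = (v - 4)*(v + 1)*(v + 3)*(v + 4)*(v)
(5) = (w - 2)*(w^3 + 4*w^2 + 3*w) = (w - 2)*(w + 3)*(w^2 + w) = w*(w - 2)*(w + 3)*(w + 1)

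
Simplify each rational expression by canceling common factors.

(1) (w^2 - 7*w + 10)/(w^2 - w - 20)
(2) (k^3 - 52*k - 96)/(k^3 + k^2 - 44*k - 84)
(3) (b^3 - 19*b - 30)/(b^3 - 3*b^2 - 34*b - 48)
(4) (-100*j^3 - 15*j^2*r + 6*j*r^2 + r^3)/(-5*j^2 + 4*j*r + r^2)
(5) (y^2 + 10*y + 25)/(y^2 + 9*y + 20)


(1) = (w - 2)/(w + 4)
(2) = (k - 8)/(k - 7)
(3) = (b - 5)/(b - 8)
(4) = (-20*j^2 + j*r + r^2)/(-j + r)
(5) = (y + 5)/(y + 4)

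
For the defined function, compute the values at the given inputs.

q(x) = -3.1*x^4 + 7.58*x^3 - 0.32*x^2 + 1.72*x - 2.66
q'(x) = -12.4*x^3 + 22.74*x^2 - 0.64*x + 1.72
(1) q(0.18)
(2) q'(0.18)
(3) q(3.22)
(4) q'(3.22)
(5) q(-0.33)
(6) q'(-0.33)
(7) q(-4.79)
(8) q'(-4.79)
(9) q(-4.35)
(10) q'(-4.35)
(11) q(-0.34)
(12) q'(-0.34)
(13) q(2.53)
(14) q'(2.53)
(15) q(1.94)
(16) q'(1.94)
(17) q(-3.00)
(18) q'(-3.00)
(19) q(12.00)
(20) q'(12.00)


(1) = -2.32
(2) = 2.27
(3) = -80.63
(4) = -178.55
(5) = -3.57
(6) = 4.85
(7) = -2483.24
(8) = 1889.32
(9) = -1750.12
(10) = 1455.48
(11) = -3.62
(12) = 5.05
(13) = -4.62
(14) = -55.15
(15) = 10.91
(16) = -4.47
(17) = -466.46
(18) = 543.10
(19) = -51211.46
(20) = -18158.60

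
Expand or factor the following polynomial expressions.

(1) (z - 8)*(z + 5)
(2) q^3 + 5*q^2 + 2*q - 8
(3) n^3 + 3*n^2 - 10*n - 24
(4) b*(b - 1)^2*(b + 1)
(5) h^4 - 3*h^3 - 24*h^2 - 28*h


(1) = z^2 - 3*z - 40
(2) = (q - 1)*(q + 2)*(q + 4)
(3) = (n - 3)*(n + 2)*(n + 4)
(4) = b^4 - b^3 - b^2 + b
(5) = h*(h - 7)*(h + 2)^2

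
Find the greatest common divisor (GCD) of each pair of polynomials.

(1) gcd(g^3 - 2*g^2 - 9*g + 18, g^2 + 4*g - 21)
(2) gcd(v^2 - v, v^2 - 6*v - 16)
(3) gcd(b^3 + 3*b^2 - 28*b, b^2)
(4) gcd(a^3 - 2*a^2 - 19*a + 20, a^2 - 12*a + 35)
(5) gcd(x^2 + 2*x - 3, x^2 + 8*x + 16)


(1) = g - 3
(2) = gcd(v*(v - 1), (v - 8)*(v + 2)) = 1
(3) = b
(4) = a - 5
(5) = 1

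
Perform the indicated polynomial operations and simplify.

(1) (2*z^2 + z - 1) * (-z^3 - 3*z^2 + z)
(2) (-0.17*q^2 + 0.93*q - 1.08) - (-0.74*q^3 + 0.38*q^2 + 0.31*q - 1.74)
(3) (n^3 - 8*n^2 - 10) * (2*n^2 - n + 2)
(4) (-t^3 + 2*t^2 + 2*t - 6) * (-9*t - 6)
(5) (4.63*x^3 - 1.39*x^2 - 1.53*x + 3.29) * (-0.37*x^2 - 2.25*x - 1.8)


(1) = -2*z^5 - 7*z^4 + 4*z^2 - z
(2) = 0.74*q^3 - 0.55*q^2 + 0.62*q + 0.66
(3) = 2*n^5 - 17*n^4 + 10*n^3 - 36*n^2 + 10*n - 20
(4) = 9*t^4 - 12*t^3 - 30*t^2 + 42*t + 36
(5) = -1.7131*x^5 - 9.9032*x^4 - 4.6404*x^3 + 4.7272*x^2 - 4.6485*x - 5.922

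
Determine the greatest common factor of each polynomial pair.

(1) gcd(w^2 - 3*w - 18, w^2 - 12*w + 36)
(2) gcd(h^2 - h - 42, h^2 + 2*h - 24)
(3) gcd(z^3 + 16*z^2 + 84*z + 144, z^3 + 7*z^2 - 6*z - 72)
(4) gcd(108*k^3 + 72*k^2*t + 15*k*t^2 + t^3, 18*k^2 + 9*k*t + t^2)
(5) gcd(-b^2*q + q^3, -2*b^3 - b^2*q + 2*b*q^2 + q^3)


(1) = w - 6
(2) = h + 6
(3) = z^2 + 10*z + 24
(4) = 18*k^2 + 9*k*t + t^2
(5) = -b^2 + q^2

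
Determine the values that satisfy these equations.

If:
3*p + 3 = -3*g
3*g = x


Then:
g = x/3
p = -x/3 - 1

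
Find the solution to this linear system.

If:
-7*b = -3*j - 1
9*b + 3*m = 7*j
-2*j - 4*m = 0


Then:
b = 17/65
j = 18/65
m = -9/65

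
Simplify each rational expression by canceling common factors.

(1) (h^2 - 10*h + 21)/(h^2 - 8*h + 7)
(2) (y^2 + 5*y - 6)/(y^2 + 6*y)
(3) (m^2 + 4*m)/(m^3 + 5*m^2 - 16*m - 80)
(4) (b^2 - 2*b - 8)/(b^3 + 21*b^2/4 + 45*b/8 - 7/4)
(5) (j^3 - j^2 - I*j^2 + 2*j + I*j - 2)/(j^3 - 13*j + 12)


(1) = (h - 3)/(h - 1)
(2) = (y - 1)/y
(3) = m/(m^2 + m - 20)
(4) = (8*b - 32)/(8*b^2 + 26*b - 7)
(5) = (j^2 - I*j + 2)/(j^2 + j - 12)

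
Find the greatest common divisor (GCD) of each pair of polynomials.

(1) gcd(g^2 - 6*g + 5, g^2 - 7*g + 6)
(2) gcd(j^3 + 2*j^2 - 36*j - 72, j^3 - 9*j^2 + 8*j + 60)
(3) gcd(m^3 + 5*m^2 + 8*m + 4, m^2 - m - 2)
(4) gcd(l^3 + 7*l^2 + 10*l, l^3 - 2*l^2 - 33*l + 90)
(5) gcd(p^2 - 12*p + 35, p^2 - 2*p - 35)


(1) = g - 1
(2) = j^2 - 4*j - 12
(3) = gcd((m + 1)*(m + 2)^2, (m - 2)*(m + 1)) = m + 1
(4) = gcd(l*(l + 2)*(l + 5), (l - 5)*(l - 3)*(l + 6)) = 1
(5) = p - 7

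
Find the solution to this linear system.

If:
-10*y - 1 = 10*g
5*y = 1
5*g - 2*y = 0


Then:
No Solution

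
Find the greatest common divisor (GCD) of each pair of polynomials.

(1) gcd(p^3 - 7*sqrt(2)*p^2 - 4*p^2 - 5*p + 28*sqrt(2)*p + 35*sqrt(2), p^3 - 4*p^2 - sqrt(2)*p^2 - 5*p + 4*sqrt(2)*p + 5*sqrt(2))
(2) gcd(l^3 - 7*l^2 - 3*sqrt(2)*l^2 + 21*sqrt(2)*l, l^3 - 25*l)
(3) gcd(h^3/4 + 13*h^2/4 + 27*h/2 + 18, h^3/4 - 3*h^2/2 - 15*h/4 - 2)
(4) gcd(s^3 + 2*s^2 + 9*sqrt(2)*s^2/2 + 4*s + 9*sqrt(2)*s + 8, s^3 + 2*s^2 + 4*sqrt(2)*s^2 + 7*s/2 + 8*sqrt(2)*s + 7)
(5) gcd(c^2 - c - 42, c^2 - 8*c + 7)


(1) = p^2 - 4*p - 5
(2) = gcd(l*(l - 7)*(l - 3*sqrt(2)), l*(l - 5)*(l + 5)) = l
(3) = 1
(4) = gcd((s + 2)*(s + sqrt(2)/2)*(s + 4*sqrt(2)), (s + 2)*(s + sqrt(2)/2)*(s + 7*sqrt(2)/2)) = s^2 + s*(sqrt(2)/2 + 2) + sqrt(2)
(5) = gcd((c - 7)*(c + 6), (c - 7)*(c - 1)) = c - 7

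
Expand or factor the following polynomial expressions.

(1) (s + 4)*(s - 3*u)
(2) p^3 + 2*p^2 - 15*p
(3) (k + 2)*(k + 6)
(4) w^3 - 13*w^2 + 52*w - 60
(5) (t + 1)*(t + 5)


(1) = s^2 - 3*s*u + 4*s - 12*u
(2) = p*(p - 3)*(p + 5)
(3) = k^2 + 8*k + 12
(4) = (w - 6)*(w - 5)*(w - 2)
(5) = t^2 + 6*t + 5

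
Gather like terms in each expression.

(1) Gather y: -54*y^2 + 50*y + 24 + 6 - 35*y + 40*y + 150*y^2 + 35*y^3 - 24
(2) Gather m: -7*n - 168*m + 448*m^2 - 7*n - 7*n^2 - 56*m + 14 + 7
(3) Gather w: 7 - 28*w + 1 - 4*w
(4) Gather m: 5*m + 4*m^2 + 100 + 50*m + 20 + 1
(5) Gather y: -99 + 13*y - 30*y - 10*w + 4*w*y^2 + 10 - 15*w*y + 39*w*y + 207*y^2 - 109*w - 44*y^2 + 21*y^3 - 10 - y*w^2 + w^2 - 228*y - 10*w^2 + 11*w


(1) = 35*y^3 + 96*y^2 + 55*y + 6
(2) = 448*m^2 - 224*m - 7*n^2 - 14*n + 21
(3) = 8 - 32*w
(4) = 4*m^2 + 55*m + 121
(5) = -9*w^2 - 108*w + 21*y^3 + y^2*(4*w + 163) + y*(-w^2 + 24*w - 245) - 99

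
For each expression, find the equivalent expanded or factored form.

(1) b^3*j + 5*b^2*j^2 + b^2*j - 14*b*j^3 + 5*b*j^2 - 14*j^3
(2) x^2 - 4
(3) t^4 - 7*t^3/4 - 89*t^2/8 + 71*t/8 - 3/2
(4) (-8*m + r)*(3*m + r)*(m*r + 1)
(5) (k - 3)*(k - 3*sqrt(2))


(1) = (b - 2*j)*(b + 7*j)*(b*j + j)
(2) = (x - 2)*(x + 2)
(3) = (t - 4)*(t - 1/2)*(t - 1/4)*(t + 3)
(4) = -24*m^3*r - 5*m^2*r^2 - 24*m^2 + m*r^3 - 5*m*r + r^2
(5) = k^2 - 3*sqrt(2)*k - 3*k + 9*sqrt(2)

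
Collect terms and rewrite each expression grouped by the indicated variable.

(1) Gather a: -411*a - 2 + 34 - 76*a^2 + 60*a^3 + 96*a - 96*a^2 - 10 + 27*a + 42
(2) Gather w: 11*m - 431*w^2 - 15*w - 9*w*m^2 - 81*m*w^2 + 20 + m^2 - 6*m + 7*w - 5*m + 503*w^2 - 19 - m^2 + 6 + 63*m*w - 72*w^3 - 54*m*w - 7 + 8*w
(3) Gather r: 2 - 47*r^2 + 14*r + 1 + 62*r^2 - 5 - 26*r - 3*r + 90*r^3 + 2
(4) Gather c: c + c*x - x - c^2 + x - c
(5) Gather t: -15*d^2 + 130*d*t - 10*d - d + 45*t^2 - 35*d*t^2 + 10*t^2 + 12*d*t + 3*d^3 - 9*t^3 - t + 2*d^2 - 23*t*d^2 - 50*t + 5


(1) = 60*a^3 - 172*a^2 - 288*a + 64
(2) = -72*w^3 + w^2*(72 - 81*m) + w*(-9*m^2 + 9*m)
(3) = 90*r^3 + 15*r^2 - 15*r
(4) = -c^2 + c*x
(5) = 3*d^3 - 13*d^2 - 11*d - 9*t^3 + t^2*(55 - 35*d) + t*(-23*d^2 + 142*d - 51) + 5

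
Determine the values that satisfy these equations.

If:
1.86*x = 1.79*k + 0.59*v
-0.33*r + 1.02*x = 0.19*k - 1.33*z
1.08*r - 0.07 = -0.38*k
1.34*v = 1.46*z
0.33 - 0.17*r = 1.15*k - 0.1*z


Then:
k = 0.28
r = -0.03
v = -0.15
x = 0.22
z = -0.14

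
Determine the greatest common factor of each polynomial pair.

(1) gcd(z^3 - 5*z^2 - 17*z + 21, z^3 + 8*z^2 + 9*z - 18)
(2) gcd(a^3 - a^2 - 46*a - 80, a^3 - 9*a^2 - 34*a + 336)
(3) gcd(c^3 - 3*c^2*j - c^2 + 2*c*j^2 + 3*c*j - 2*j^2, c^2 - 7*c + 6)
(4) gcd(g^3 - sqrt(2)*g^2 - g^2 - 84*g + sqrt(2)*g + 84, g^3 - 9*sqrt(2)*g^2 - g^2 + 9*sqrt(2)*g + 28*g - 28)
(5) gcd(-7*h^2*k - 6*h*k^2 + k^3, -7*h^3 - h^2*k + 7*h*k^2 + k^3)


(1) = z^2 + 2*z - 3
(2) = a - 8
(3) = c - 1
(4) = g^2 + g*(-7*sqrt(2) - 1) + 7*sqrt(2)
(5) = h + k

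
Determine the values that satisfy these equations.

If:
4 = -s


Then:
s = -4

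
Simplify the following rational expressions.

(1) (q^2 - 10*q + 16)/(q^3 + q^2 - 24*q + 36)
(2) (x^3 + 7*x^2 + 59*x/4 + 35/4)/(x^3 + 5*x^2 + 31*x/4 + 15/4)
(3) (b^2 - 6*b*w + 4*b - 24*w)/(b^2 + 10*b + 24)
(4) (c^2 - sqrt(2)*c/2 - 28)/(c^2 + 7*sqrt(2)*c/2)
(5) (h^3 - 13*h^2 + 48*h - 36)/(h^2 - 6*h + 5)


(1) = (q - 8)/(q^2 + 3*q - 18)
(2) = (2*x + 7)/(2*x + 3)
(3) = (b - 6*w)/(b + 6)
(4) = (4*c - 16*sqrt(2))/(4*c)
(5) = (h^2 - 12*h + 36)/(h - 5)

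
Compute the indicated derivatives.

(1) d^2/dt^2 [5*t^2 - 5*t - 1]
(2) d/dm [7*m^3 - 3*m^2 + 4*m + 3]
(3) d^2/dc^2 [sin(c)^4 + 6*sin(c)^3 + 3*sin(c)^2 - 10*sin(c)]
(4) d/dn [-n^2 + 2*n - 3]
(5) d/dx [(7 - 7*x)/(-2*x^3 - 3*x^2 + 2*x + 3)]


(1) = 10
(2) = 21*m^2 - 6*m + 4
(3) = -16*sin(c)^4 - 54*sin(c)^3 + 46*sin(c) + 6
(4) = 2 - 2*n
(5) = 7*(-4*x - 5)/(4*x^4 + 20*x^3 + 37*x^2 + 30*x + 9)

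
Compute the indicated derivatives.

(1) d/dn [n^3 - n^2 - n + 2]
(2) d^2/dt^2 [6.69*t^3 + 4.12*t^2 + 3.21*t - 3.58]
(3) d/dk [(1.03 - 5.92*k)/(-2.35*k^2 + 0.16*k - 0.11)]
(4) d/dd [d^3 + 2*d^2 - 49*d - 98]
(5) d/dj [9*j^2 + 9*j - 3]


(1) = 3*n^2 - 2*n - 1
(2) = 40.14*t + 8.24
(3) = (-13.912*k^2 + 4.841*k + 0.4864)/(5.5225*k^4 - 0.752*k^3 + 0.5426*k^2 - 0.0352*k + 0.0121)
(4) = 3*d^2 + 4*d - 49
(5) = 18*j + 9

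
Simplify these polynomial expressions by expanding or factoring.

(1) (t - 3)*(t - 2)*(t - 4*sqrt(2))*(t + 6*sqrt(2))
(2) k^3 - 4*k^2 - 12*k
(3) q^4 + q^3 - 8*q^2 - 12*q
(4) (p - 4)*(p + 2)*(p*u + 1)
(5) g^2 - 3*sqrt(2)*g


(1) = t^4 - 5*t^3 + 2*sqrt(2)*t^3 - 42*t^2 - 10*sqrt(2)*t^2 + 12*sqrt(2)*t + 240*t - 288
(2) = k*(k - 6)*(k + 2)
(3) = q*(q - 3)*(q + 2)^2
(4) = p^3*u - 2*p^2*u + p^2 - 8*p*u - 2*p - 8
(5) = g*(g - 3*sqrt(2))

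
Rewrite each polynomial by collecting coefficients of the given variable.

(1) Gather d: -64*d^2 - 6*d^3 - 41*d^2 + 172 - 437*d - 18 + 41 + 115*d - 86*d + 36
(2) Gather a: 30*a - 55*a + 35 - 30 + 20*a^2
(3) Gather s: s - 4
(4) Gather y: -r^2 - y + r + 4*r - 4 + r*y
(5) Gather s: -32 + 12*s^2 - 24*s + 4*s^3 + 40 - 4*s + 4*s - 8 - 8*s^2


(1) = -6*d^3 - 105*d^2 - 408*d + 231
(2) = 20*a^2 - 25*a + 5
(3) = s - 4
(4) = -r^2 + 5*r + y*(r - 1) - 4
(5) = 4*s^3 + 4*s^2 - 24*s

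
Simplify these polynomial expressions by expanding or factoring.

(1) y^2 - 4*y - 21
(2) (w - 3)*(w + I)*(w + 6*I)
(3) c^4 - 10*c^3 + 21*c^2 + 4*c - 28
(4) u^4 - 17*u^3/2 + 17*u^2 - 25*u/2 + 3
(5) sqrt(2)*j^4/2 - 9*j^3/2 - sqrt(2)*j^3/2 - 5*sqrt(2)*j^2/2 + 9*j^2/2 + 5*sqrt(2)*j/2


(1) = (y - 7)*(y + 3)
(2) = w^3 - 3*w^2 + 7*I*w^2 - 6*w - 21*I*w + 18
(3) = (c - 7)*(c - 2)^2*(c + 1)
(4) = (u - 6)*(u - 1)^2*(u - 1/2)
(5) = j*(j - 1)*(j - 5*sqrt(2))*(sqrt(2)*j/2 + 1/2)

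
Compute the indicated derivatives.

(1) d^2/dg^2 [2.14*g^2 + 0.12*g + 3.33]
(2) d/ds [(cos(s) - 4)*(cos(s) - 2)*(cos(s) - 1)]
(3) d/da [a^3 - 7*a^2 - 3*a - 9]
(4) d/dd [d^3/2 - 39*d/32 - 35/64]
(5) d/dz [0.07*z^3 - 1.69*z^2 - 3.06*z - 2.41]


(1) = 4.28000000000000
(2) = (-3*cos(s)^2 + 14*cos(s) - 14)*sin(s)
(3) = 3*a^2 - 14*a - 3
(4) = 3*d^2/2 - 39/32
(5) = 0.21*z^2 - 3.38*z - 3.06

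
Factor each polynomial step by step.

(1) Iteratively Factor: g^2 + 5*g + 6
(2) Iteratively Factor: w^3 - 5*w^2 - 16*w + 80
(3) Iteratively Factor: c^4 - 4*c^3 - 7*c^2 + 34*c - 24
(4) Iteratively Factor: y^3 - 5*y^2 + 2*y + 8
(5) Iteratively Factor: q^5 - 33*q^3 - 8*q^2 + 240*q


(1) = (g + 2)*(g + 3)
(2) = (w - 5)*(w^2 - 16) = (w - 5)*(w + 4)*(w - 4)
(3) = (c - 4)*(c^3 - 7*c + 6) = (c - 4)*(c - 1)*(c^2 + c - 6) = (c - 4)*(c - 2)*(c - 1)*(c + 3)
(4) = (y - 2)*(y^2 - 3*y - 4) = (y - 4)*(y - 2)*(y + 1)
(5) = (q + 4)*(q^4 - 4*q^3 - 17*q^2 + 60*q) = (q - 3)*(q + 4)*(q^3 - q^2 - 20*q) = (q - 3)*(q + 4)^2*(q^2 - 5*q) = q*(q - 3)*(q + 4)^2*(q - 5)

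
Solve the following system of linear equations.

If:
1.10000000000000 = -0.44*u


Then:
u = -2.50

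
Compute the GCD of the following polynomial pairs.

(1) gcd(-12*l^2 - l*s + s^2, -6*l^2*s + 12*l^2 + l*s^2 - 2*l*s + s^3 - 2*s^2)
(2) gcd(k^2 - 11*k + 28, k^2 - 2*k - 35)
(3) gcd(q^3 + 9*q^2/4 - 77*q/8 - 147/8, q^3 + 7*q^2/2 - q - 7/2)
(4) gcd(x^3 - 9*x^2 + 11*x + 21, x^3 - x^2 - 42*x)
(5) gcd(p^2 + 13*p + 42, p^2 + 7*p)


(1) = 3*l + s
(2) = k - 7
(3) = gcd((q - 3)*(q + 7/4)*(q + 7/2), (q - 1)*(q + 1)*(q + 7/2)) = q + 7/2
(4) = gcd((x - 7)*(x - 3)*(x + 1), x*(x - 7)*(x + 6)) = x - 7
(5) = gcd((p + 6)*(p + 7), p*(p + 7)) = p + 7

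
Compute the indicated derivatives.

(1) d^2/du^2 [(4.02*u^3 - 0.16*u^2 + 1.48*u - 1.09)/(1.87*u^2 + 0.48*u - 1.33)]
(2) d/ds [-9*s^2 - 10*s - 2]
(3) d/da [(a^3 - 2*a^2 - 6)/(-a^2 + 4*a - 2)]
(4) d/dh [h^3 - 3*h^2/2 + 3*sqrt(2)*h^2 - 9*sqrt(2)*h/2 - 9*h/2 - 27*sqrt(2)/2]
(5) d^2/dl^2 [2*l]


(1) = (32.486756*u^3 - 40.65555*u^2 + 58.881012*u - 4.600534)/(6.539203*u^6 + 5.035536*u^5 - 12.660087*u^4 - 7.052256*u^3 + 9.004233*u^2 + 2.547216*u - 2.352637)
(2) = -18*s - 10
(3) = (-a^4 + 8*a^3 - 14*a^2 - 4*a + 24)/(a^4 - 8*a^3 + 20*a^2 - 16*a + 4)
(4) = 3*h^2 - 3*h + 6*sqrt(2)*h - 9*sqrt(2)/2 - 9/2
(5) = 0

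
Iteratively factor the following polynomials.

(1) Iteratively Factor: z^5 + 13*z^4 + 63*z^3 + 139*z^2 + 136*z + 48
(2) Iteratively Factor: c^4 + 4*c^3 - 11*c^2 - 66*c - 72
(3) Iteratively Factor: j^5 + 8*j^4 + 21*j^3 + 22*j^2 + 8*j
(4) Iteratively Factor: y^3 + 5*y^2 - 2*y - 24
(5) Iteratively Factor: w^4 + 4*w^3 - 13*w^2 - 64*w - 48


(1) = (z + 1)*(z^4 + 12*z^3 + 51*z^2 + 88*z + 48) = (z + 1)^2*(z^3 + 11*z^2 + 40*z + 48) = (z + 1)^2*(z + 3)*(z^2 + 8*z + 16) = (z + 1)^2*(z + 3)*(z + 4)*(z + 4)
(2) = (c + 3)*(c^3 + c^2 - 14*c - 24) = (c + 3)^2*(c^2 - 2*c - 8) = (c + 2)*(c + 3)^2*(c - 4)
(3) = (j + 2)*(j^4 + 6*j^3 + 9*j^2 + 4*j) = j*(j + 2)*(j^3 + 6*j^2 + 9*j + 4) = j*(j + 1)*(j + 2)*(j^2 + 5*j + 4) = j*(j + 1)^2*(j + 2)*(j + 4)
(4) = (y + 4)*(y^2 + y - 6) = (y - 2)*(y + 4)*(y + 3)
(5) = (w + 4)*(w^3 - 13*w - 12) = (w + 1)*(w + 4)*(w^2 - w - 12) = (w + 1)*(w + 3)*(w + 4)*(w - 4)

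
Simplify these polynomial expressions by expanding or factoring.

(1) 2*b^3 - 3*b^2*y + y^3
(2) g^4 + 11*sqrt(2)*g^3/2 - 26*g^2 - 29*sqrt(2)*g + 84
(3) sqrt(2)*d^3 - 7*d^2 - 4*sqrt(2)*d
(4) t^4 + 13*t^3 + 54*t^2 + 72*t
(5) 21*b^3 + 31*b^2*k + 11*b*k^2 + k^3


(1) = (-b + y)^2*(2*b + y)
(2) = (g - 2*sqrt(2))*(g - sqrt(2))*(g + 3*sqrt(2)/2)*(g + 7*sqrt(2))
(3) = d*(d - 4*sqrt(2))*(sqrt(2)*d + 1)
(4) = t*(t + 3)*(t + 4)*(t + 6)
(5) = (b + k)*(3*b + k)*(7*b + k)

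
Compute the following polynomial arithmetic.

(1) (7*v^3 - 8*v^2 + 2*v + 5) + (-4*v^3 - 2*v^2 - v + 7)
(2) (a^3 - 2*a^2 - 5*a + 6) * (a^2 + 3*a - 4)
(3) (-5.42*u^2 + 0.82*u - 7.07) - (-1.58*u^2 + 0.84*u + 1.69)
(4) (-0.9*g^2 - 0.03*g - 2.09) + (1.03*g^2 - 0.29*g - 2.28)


(1) = 3*v^3 - 10*v^2 + v + 12
(2) = a^5 + a^4 - 15*a^3 - a^2 + 38*a - 24
(3) = -3.84*u^2 - 0.02*u - 8.76
(4) = 0.13*g^2 - 0.32*g - 4.37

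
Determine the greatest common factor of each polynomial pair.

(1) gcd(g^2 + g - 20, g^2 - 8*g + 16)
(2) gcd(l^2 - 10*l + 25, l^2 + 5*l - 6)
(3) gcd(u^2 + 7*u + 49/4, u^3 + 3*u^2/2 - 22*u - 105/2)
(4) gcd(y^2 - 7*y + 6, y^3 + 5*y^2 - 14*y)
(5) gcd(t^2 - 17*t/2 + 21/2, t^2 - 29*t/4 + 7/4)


(1) = gcd((g - 4)*(g + 5), (g - 4)^2) = g - 4
(2) = 1
(3) = u + 7/2
(4) = gcd((y - 6)*(y - 1), y*(y - 2)*(y + 7)) = 1
(5) = gcd((t - 7)*(t - 3/2), (t - 7)*(t - 1/4)) = t - 7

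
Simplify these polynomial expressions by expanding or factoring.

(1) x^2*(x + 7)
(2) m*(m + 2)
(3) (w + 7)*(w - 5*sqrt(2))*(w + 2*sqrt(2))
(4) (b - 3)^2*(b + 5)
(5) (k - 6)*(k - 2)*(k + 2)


(1) = x^3 + 7*x^2
(2) = m^2 + 2*m
(3) = w^3 - 3*sqrt(2)*w^2 + 7*w^2 - 21*sqrt(2)*w - 20*w - 140
(4) = b^3 - b^2 - 21*b + 45
(5) = k^3 - 6*k^2 - 4*k + 24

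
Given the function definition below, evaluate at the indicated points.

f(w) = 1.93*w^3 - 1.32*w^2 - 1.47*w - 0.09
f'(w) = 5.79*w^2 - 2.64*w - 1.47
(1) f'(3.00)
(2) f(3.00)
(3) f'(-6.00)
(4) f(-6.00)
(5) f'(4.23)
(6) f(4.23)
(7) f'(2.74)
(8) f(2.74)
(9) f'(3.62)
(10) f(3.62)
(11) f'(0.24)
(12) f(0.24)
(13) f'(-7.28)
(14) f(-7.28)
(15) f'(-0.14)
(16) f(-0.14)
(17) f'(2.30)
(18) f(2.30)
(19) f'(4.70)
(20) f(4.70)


(1) = 42.72
(2) = 35.73
(3) = 222.81
(4) = -455.67
(5) = 90.96
(6) = 116.15
(7) = 34.77
(8) = 25.67
(9) = 64.85
(10) = 68.85
(11) = -1.77
(12) = -0.49
(13) = 324.61
(14) = -804.00
(15) = -0.99
(16) = 0.08
(17) = 23.09
(18) = 13.03
(19) = 114.02
(20) = 164.22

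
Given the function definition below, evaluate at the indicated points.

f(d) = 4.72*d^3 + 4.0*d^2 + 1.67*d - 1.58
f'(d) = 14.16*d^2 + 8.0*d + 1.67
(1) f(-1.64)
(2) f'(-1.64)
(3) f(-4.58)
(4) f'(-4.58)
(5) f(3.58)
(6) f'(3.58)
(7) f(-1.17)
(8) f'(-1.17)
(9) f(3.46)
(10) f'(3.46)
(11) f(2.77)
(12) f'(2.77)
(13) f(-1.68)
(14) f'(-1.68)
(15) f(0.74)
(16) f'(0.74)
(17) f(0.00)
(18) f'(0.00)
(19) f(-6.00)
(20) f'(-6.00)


(1) = -14.38
(2) = 26.63
(3) = -378.78
(4) = 262.06
(5) = 272.23
(6) = 211.79
(7) = -5.62
(8) = 11.69
(9) = 247.60
(10) = 198.87
(11) = 134.06
(12) = 132.48
(13) = -15.48
(14) = 28.20
(15) = 3.76
(16) = 15.34
(17) = -1.58
(18) = 1.67
(19) = -887.12
(20) = 463.43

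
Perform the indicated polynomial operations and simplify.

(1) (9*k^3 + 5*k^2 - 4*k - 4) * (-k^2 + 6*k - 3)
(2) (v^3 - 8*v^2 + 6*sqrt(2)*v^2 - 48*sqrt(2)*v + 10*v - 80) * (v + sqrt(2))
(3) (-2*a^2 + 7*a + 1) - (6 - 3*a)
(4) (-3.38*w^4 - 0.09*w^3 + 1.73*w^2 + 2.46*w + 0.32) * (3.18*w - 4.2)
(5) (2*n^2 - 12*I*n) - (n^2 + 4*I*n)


(1) = -9*k^5 + 49*k^4 + 7*k^3 - 35*k^2 - 12*k + 12
(2) = v^4 - 8*v^3 + 7*sqrt(2)*v^3 - 56*sqrt(2)*v^2 + 22*v^2 - 176*v + 10*sqrt(2)*v - 80*sqrt(2)
(3) = -2*a^2 + 10*a - 5
(4) = -10.7484*w^5 + 13.9098*w^4 + 5.8794*w^3 + 0.5568*w^2 - 9.3144*w - 1.344
(5) = n^2 - 16*I*n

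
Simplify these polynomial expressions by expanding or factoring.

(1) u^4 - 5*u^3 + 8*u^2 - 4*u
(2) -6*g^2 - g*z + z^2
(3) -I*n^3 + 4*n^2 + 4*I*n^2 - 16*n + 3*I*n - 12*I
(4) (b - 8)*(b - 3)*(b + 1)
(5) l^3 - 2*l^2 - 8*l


(1) = u*(u - 2)^2*(u - 1)
(2) = (-3*g + z)*(2*g + z)
(3) = (n - 4)*(n + 3*I)*(-I*n + 1)
(4) = b^3 - 10*b^2 + 13*b + 24
(5) = l*(l - 4)*(l + 2)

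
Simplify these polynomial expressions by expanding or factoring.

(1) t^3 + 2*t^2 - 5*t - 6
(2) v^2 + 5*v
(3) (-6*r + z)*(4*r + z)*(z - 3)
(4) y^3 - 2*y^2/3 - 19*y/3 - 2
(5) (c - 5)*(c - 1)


(1) = (t - 2)*(t + 1)*(t + 3)
(2) = v*(v + 5)
(3) = -24*r^2*z + 72*r^2 - 2*r*z^2 + 6*r*z + z^3 - 3*z^2
(4) = (y - 3)*(y + 1/3)*(y + 2)
(5) = c^2 - 6*c + 5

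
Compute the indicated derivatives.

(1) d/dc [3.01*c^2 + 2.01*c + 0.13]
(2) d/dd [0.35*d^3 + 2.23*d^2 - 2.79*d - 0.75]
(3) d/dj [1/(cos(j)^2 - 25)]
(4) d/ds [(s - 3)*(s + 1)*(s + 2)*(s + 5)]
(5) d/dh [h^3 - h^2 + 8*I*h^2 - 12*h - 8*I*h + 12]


(1) = 6.02*c + 2.01
(2) = 1.05*d^2 + 4.46*d - 2.79
(3) = 2*sin(j)*cos(j)/(cos(j)^2 - 25)^2
(4) = 4*s^3 + 15*s^2 - 14*s - 41
(5) = 3*h^2 + h*(-2 + 16*I) - 12 - 8*I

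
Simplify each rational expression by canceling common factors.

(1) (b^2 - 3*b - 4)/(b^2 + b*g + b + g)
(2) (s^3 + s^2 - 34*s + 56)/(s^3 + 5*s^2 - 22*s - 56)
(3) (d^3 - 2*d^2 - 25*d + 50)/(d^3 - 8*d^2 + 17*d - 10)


(1) = (b - 4)/(b + g)
(2) = (s - 2)/(s + 2)
(3) = (d + 5)/(d - 1)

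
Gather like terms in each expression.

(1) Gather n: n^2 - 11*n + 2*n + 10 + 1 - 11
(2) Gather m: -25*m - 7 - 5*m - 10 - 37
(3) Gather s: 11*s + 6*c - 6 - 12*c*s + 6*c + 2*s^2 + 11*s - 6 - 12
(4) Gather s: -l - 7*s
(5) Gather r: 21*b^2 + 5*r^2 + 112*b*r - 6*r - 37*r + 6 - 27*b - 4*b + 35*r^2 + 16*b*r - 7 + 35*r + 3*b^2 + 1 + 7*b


(1) = n^2 - 9*n
(2) = -30*m - 54
(3) = 12*c + 2*s^2 + s*(22 - 12*c) - 24
(4) = -l - 7*s
(5) = 24*b^2 - 24*b + 40*r^2 + r*(128*b - 8)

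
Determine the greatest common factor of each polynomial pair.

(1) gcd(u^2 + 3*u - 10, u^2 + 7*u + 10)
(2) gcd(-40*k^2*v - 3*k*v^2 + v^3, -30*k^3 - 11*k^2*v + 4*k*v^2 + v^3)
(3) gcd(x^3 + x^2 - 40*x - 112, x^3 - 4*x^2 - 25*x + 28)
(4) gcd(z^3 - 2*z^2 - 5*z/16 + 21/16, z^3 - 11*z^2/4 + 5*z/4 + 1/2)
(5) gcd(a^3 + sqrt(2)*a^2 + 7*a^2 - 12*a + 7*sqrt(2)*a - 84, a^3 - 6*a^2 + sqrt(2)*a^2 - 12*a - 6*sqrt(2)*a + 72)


(1) = u + 5
(2) = gcd(v*(-8*k + v)*(5*k + v), (-3*k + v)*(2*k + v)*(5*k + v)) = 5*k + v
(3) = x^2 - 3*x - 28
(4) = gcd((z - 7/4)*(z - 1)*(z + 3/4), (z - 2)*(z - 1)*(z + 1/4)) = z - 1
(5) = gcd((a + 7)*(a - 2*sqrt(2))*(a + 3*sqrt(2)), (a - 6)*(a - 2*sqrt(2))*(a + 3*sqrt(2))) = a^2 + sqrt(2)*a - 12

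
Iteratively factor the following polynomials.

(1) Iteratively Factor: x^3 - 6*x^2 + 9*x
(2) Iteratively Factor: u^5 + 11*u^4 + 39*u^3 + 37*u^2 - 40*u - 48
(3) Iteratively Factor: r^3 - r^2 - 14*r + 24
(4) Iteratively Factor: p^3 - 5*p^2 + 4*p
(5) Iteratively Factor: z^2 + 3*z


(1) = (x - 3)*(x^2 - 3*x) = x*(x - 3)*(x - 3)
(2) = (u + 4)*(u^4 + 7*u^3 + 11*u^2 - 7*u - 12) = (u + 1)*(u + 4)*(u^3 + 6*u^2 + 5*u - 12) = (u - 1)*(u + 1)*(u + 4)*(u^2 + 7*u + 12) = (u - 1)*(u + 1)*(u + 3)*(u + 4)*(u + 4)
(3) = (r + 4)*(r^2 - 5*r + 6) = (r - 2)*(r + 4)*(r - 3)
(4) = (p - 4)*(p^2 - p) = (p - 4)*(p - 1)*(p)
(5) = (z + 3)*(z)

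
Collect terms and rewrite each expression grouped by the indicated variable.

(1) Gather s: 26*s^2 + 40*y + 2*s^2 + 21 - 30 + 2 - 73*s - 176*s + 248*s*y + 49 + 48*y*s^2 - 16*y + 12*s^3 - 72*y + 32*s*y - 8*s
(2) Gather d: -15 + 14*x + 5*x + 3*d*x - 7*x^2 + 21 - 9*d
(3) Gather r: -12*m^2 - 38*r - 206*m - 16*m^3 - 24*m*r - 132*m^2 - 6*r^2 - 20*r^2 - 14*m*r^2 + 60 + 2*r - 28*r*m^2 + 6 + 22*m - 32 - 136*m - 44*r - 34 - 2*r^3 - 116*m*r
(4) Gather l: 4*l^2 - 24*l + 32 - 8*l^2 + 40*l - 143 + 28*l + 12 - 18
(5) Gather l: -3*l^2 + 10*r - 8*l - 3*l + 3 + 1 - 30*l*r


(1) = 12*s^3 + s^2*(48*y + 28) + s*(280*y - 257) - 48*y + 42
(2) = d*(3*x - 9) - 7*x^2 + 19*x + 6
(3) = -16*m^3 - 144*m^2 - 320*m - 2*r^3 + r^2*(-14*m - 26) + r*(-28*m^2 - 140*m - 80)
(4) = -4*l^2 + 44*l - 117
(5) = -3*l^2 + l*(-30*r - 11) + 10*r + 4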